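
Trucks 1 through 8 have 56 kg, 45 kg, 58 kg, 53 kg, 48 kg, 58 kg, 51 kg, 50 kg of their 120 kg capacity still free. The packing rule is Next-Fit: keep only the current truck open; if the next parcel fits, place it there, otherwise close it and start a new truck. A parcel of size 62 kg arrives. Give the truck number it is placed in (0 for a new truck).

Next-Fit only looks at truck 8, which has 50 kg free.
62 kg does not fit, so a new truck is opened.

0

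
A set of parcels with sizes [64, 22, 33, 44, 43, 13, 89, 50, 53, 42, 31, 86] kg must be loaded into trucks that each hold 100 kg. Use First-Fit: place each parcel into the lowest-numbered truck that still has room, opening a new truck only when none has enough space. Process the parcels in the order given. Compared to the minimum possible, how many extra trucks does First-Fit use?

1

First-Fit: [64,22,13] [33,44] [43,50] [89] [53,42] [31] [86] → 7 trucks.
Total size 570 kg; any packing needs at least ⌈570/100⌉ = 6 trucks.
An optimal packing achieves that bound: [89] [86,13] [64,33] [53,44] [50,43] [42,31,22] → 6 trucks.
Excess: 7 − 6 = 1.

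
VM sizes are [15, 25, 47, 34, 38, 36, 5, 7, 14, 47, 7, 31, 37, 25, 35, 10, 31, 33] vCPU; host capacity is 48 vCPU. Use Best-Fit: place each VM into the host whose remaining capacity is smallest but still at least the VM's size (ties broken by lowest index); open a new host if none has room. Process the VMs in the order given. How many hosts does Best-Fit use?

12

15 vCPU → host 1 (remaining 33 vCPU)
25 vCPU → host 1 (remaining 8 vCPU)
47 vCPU → host 2 (remaining 1 vCPU)
34 vCPU → host 3 (remaining 14 vCPU)
38 vCPU → host 4 (remaining 10 vCPU)
36 vCPU → host 5 (remaining 12 vCPU)
5 vCPU → host 1 (remaining 3 vCPU)
7 vCPU → host 4 (remaining 3 vCPU)
14 vCPU → host 3 (remaining 0 vCPU)
47 vCPU → host 6 (remaining 1 vCPU)
7 vCPU → host 5 (remaining 5 vCPU)
31 vCPU → host 7 (remaining 17 vCPU)
37 vCPU → host 8 (remaining 11 vCPU)
25 vCPU → host 9 (remaining 23 vCPU)
35 vCPU → host 10 (remaining 13 vCPU)
10 vCPU → host 8 (remaining 1 vCPU)
31 vCPU → host 11 (remaining 17 vCPU)
33 vCPU → host 12 (remaining 15 vCPU)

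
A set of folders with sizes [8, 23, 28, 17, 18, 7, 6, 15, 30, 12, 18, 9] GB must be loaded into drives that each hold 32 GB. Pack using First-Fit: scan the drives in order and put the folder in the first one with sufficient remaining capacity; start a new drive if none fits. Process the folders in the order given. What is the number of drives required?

7

drive 1: place 8 GB, 24 GB left
drive 1: place 23 GB, 1 GB left
drive 2: place 28 GB, 4 GB left
drive 3: place 17 GB, 15 GB left
drive 4: place 18 GB, 14 GB left
drive 3: place 7 GB, 8 GB left
drive 3: place 6 GB, 2 GB left
drive 5: place 15 GB, 17 GB left
drive 6: place 30 GB, 2 GB left
drive 4: place 12 GB, 2 GB left
drive 7: place 18 GB, 14 GB left
drive 5: place 9 GB, 8 GB left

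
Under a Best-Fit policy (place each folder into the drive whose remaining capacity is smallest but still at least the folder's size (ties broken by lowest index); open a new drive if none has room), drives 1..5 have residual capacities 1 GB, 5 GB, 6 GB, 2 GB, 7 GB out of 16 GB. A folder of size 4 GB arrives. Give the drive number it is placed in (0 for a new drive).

2

Drives with room: drive 2 (5 GB), drive 3 (6 GB), drive 5 (7 GB).
Tightest fit is drive 2 with 5 GB free.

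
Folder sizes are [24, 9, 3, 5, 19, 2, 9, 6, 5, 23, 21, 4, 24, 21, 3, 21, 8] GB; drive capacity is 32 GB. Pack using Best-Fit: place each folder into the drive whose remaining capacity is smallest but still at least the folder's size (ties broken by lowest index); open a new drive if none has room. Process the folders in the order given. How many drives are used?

drive 1: place 24 GB, 8 GB left
drive 2: place 9 GB, 23 GB left
drive 1: place 3 GB, 5 GB left
drive 1: place 5 GB, 0 GB left
drive 2: place 19 GB, 4 GB left
drive 2: place 2 GB, 2 GB left
drive 3: place 9 GB, 23 GB left
drive 3: place 6 GB, 17 GB left
drive 3: place 5 GB, 12 GB left
drive 4: place 23 GB, 9 GB left
drive 5: place 21 GB, 11 GB left
drive 4: place 4 GB, 5 GB left
drive 6: place 24 GB, 8 GB left
drive 7: place 21 GB, 11 GB left
drive 4: place 3 GB, 2 GB left
drive 8: place 21 GB, 11 GB left
drive 6: place 8 GB, 0 GB left
Final drives: [24,3,5] [9,19,2] [9,6,5] [23,4,3] [21] [24,8] [21] [21].

8 drives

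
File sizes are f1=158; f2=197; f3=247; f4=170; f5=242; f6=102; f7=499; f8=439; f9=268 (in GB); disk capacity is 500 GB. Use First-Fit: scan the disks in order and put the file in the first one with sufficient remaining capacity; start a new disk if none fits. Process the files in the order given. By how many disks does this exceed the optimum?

First-Fit: [158,197,102] [247,170] [242] [499] [439] [268] → 6 disks.
Total size 2322 GB; any packing needs at least ⌈2322/500⌉ = 5 disks.
An optimal packing achieves that bound: [499] [439] [268,197] [247,242] [170,158,102] → 5 disks.
Excess: 6 − 5 = 1.

1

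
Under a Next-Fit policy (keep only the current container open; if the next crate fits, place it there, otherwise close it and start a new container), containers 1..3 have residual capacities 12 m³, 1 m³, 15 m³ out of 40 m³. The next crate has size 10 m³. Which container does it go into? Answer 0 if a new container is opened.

3

Next-Fit only looks at container 3, which has 15 m³ free.
10 m³ fits there.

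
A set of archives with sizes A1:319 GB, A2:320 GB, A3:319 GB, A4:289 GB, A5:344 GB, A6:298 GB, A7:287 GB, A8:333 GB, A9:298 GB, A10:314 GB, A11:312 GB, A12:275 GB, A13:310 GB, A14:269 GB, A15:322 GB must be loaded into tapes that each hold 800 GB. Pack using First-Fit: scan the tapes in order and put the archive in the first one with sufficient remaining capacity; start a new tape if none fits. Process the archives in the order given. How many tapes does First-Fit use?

8

Put A1 (319 GB) in tape 1; 481 GB remain.
Put A2 (320 GB) in tape 1; 161 GB remain.
Put A3 (319 GB) in tape 2; 481 GB remain.
Put A4 (289 GB) in tape 2; 192 GB remain.
Put A5 (344 GB) in tape 3; 456 GB remain.
Put A6 (298 GB) in tape 3; 158 GB remain.
Put A7 (287 GB) in tape 4; 513 GB remain.
Put A8 (333 GB) in tape 4; 180 GB remain.
Put A9 (298 GB) in tape 5; 502 GB remain.
Put A10 (314 GB) in tape 5; 188 GB remain.
Put A11 (312 GB) in tape 6; 488 GB remain.
Put A12 (275 GB) in tape 6; 213 GB remain.
Put A13 (310 GB) in tape 7; 490 GB remain.
Put A14 (269 GB) in tape 7; 221 GB remain.
Put A15 (322 GB) in tape 8; 478 GB remain.
Final tapes: [319,320] [319,289] [344,298] [287,333] [298,314] [312,275] [310,269] [322].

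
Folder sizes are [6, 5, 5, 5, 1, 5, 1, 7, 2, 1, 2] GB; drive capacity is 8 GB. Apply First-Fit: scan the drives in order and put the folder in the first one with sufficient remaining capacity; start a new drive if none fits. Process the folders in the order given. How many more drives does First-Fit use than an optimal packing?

First-Fit: [6,1,1] [5,2,1] [5,2] [5] [5] [7] → 6 drives.
6 folders exceed 4 GB (half the capacity), and no two of those can share a drive, so at least 6 drives are needed.
So 6 is already optimal.

0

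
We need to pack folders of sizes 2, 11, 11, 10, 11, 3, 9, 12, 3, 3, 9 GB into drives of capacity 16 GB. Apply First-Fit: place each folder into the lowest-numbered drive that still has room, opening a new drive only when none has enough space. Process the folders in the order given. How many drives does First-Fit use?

2 GB → drive 1 (remaining 14 GB)
11 GB → drive 1 (remaining 3 GB)
11 GB → drive 2 (remaining 5 GB)
10 GB → drive 3 (remaining 6 GB)
11 GB → drive 4 (remaining 5 GB)
3 GB → drive 1 (remaining 0 GB)
9 GB → drive 5 (remaining 7 GB)
12 GB → drive 6 (remaining 4 GB)
3 GB → drive 2 (remaining 2 GB)
3 GB → drive 3 (remaining 3 GB)
9 GB → drive 7 (remaining 7 GB)
Final drives: [2,11,3] [11,3] [10,3] [11] [9] [12] [9].

7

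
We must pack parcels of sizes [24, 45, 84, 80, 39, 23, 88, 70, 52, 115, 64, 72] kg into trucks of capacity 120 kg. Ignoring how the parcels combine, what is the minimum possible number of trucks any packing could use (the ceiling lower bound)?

7

Total size = 24 + 45 + 84 + 80 + 39 + 23 + 88 + 70 + 52 + 115 + 64 + 72 = 756 kg.
⌈756 / 120⌉ = 7.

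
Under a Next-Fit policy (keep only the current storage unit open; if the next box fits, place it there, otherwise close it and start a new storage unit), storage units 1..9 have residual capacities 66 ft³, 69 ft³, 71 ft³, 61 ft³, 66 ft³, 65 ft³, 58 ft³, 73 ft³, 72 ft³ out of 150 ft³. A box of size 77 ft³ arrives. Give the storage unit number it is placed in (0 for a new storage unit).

Next-Fit only looks at storage unit 9, which has 72 ft³ free.
77 ft³ does not fit, so a new storage unit is opened.

0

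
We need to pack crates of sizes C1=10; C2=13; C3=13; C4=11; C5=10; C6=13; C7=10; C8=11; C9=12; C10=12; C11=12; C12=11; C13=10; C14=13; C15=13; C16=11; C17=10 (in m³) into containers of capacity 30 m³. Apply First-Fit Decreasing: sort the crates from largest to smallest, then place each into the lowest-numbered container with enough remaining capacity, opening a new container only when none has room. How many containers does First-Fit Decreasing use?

8

Sorted descending: 13, 13, 13, 13, 13, 12, 12, 12, 11, 11, 11, 11, 10, 10, 10, 10, 10.
13 m³ → container 1 (remaining 17 m³)
13 m³ → container 1 (remaining 4 m³)
13 m³ → container 2 (remaining 17 m³)
13 m³ → container 2 (remaining 4 m³)
13 m³ → container 3 (remaining 17 m³)
12 m³ → container 3 (remaining 5 m³)
12 m³ → container 4 (remaining 18 m³)
12 m³ → container 4 (remaining 6 m³)
11 m³ → container 5 (remaining 19 m³)
11 m³ → container 5 (remaining 8 m³)
11 m³ → container 6 (remaining 19 m³)
11 m³ → container 6 (remaining 8 m³)
10 m³ → container 7 (remaining 20 m³)
10 m³ → container 7 (remaining 10 m³)
10 m³ → container 7 (remaining 0 m³)
10 m³ → container 8 (remaining 20 m³)
10 m³ → container 8 (remaining 10 m³)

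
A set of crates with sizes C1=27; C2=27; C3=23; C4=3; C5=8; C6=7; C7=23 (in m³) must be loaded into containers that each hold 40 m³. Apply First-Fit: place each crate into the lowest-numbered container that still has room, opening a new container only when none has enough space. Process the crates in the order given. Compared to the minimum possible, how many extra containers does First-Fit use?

0

First-Fit: [27,3,8] [27,7] [23] [23] → 4 containers.
4 crates exceed 20 m³ (half the capacity), and no two of those can share a container, so at least 4 containers are needed.
So 4 is already optimal.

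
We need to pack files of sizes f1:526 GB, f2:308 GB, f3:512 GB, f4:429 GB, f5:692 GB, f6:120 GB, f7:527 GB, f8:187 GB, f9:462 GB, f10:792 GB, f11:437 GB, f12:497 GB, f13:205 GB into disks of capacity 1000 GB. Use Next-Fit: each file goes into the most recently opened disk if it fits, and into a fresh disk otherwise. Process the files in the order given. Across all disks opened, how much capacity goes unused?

2306

f1 (526 GB) → disk 1 (remaining 474 GB)
f2 (308 GB) → disk 1 (remaining 166 GB)
f3 (512 GB) → disk 2 (remaining 488 GB)
f4 (429 GB) → disk 2 (remaining 59 GB)
f5 (692 GB) → disk 3 (remaining 308 GB)
f6 (120 GB) → disk 3 (remaining 188 GB)
f7 (527 GB) → disk 4 (remaining 473 GB)
f8 (187 GB) → disk 4 (remaining 286 GB)
f9 (462 GB) → disk 5 (remaining 538 GB)
f10 (792 GB) → disk 6 (remaining 208 GB)
f11 (437 GB) → disk 7 (remaining 563 GB)
f12 (497 GB) → disk 7 (remaining 66 GB)
f13 (205 GB) → disk 8 (remaining 795 GB)
8 disks × 1000 GB = 8000 GB; used 5694 GB; unused 2306 GB.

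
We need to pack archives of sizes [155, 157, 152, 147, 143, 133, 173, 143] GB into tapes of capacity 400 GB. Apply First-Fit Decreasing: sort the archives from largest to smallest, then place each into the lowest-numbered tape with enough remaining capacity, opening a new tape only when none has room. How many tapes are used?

Sorted descending: 173, 157, 155, 152, 147, 143, 143, 133.
tape 1: place 173 GB, 227 GB left
tape 1: place 157 GB, 70 GB left
tape 2: place 155 GB, 245 GB left
tape 2: place 152 GB, 93 GB left
tape 3: place 147 GB, 253 GB left
tape 3: place 143 GB, 110 GB left
tape 4: place 143 GB, 257 GB left
tape 4: place 133 GB, 124 GB left

4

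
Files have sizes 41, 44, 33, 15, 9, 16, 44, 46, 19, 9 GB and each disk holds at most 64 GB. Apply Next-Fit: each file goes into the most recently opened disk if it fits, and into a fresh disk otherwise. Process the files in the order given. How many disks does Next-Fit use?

6 disks

disk 1: place 41 GB, 23 GB left
disk 2: place 44 GB, 20 GB left
disk 3: place 33 GB, 31 GB left
disk 3: place 15 GB, 16 GB left
disk 3: place 9 GB, 7 GB left
disk 4: place 16 GB, 48 GB left
disk 4: place 44 GB, 4 GB left
disk 5: place 46 GB, 18 GB left
disk 6: place 19 GB, 45 GB left
disk 6: place 9 GB, 36 GB left
Final disks: [41] [44] [33,15,9] [16,44] [46] [19,9].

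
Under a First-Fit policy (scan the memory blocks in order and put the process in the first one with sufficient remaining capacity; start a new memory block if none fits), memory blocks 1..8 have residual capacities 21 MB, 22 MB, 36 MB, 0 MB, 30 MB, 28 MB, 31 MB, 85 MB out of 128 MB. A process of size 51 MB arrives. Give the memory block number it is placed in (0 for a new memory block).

8

Memory blocks with room: memory block 8 (85 MB).
The first with room is memory block 8.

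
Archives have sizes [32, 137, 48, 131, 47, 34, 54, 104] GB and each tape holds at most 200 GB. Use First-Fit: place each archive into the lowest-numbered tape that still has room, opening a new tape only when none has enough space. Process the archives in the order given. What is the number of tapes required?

tape 1: place 32 GB, 168 GB left
tape 1: place 137 GB, 31 GB left
tape 2: place 48 GB, 152 GB left
tape 2: place 131 GB, 21 GB left
tape 3: place 47 GB, 153 GB left
tape 3: place 34 GB, 119 GB left
tape 3: place 54 GB, 65 GB left
tape 4: place 104 GB, 96 GB left

4 tapes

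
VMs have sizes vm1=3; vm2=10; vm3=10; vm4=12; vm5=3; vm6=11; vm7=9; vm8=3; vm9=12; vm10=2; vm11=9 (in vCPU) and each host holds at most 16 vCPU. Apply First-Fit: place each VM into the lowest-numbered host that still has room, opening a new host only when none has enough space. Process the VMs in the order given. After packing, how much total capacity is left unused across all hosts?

28

vm1 (3 vCPU) → host 1 (remaining 13 vCPU)
vm2 (10 vCPU) → host 1 (remaining 3 vCPU)
vm3 (10 vCPU) → host 2 (remaining 6 vCPU)
vm4 (12 vCPU) → host 3 (remaining 4 vCPU)
vm5 (3 vCPU) → host 1 (remaining 0 vCPU)
vm6 (11 vCPU) → host 4 (remaining 5 vCPU)
vm7 (9 vCPU) → host 5 (remaining 7 vCPU)
vm8 (3 vCPU) → host 2 (remaining 3 vCPU)
vm9 (12 vCPU) → host 6 (remaining 4 vCPU)
vm10 (2 vCPU) → host 2 (remaining 1 vCPU)
vm11 (9 vCPU) → host 7 (remaining 7 vCPU)
7 hosts × 16 vCPU = 112 vCPU; used 84 vCPU; unused 28 vCPU.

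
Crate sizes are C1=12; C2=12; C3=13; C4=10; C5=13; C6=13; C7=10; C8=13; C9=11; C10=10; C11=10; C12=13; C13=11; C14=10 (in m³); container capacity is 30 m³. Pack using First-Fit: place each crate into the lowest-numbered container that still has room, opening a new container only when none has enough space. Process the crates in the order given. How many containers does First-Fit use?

7 containers

container 1: place C1 (12 m³), 18 m³ left
container 1: place C2 (12 m³), 6 m³ left
container 2: place C3 (13 m³), 17 m³ left
container 2: place C4 (10 m³), 7 m³ left
container 3: place C5 (13 m³), 17 m³ left
container 3: place C6 (13 m³), 4 m³ left
container 4: place C7 (10 m³), 20 m³ left
container 4: place C8 (13 m³), 7 m³ left
container 5: place C9 (11 m³), 19 m³ left
container 5: place C10 (10 m³), 9 m³ left
container 6: place C11 (10 m³), 20 m³ left
container 6: place C12 (13 m³), 7 m³ left
container 7: place C13 (11 m³), 19 m³ left
container 7: place C14 (10 m³), 9 m³ left
Final containers: [12,12] [13,10] [13,13] [10,13] [11,10] [10,13] [11,10].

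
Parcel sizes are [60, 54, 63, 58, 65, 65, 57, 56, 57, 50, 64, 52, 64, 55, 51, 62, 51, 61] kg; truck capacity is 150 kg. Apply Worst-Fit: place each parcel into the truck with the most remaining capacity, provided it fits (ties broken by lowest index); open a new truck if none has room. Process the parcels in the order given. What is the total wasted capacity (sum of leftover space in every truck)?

Put 60 kg in truck 1; 90 kg remain.
Put 54 kg in truck 1; 36 kg remain.
Put 63 kg in truck 2; 87 kg remain.
Put 58 kg in truck 2; 29 kg remain.
Put 65 kg in truck 3; 85 kg remain.
Put 65 kg in truck 3; 20 kg remain.
Put 57 kg in truck 4; 93 kg remain.
Put 56 kg in truck 4; 37 kg remain.
Put 57 kg in truck 5; 93 kg remain.
Put 50 kg in truck 5; 43 kg remain.
Put 64 kg in truck 6; 86 kg remain.
Put 52 kg in truck 6; 34 kg remain.
Put 64 kg in truck 7; 86 kg remain.
Put 55 kg in truck 7; 31 kg remain.
Put 51 kg in truck 8; 99 kg remain.
Put 62 kg in truck 8; 37 kg remain.
Put 51 kg in truck 9; 99 kg remain.
Put 61 kg in truck 9; 38 kg remain.
9 trucks × 150 kg = 1350 kg; used 1045 kg; unused 305 kg.

305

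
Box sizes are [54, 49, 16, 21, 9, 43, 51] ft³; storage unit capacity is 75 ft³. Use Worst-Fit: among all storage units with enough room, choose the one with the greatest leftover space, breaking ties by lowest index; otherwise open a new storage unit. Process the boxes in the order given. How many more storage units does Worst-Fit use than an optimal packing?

0

Worst-Fit: [54,21] [49,16,9] [43] [51] → 4 storage units.
Total size 243 ft³; any packing needs at least ⌈243/75⌉ = 4 storage units.
So 4 is already optimal.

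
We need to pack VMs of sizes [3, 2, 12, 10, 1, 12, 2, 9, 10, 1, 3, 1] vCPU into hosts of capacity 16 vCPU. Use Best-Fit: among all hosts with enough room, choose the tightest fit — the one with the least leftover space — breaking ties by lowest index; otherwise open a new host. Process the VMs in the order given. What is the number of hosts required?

5 hosts

3 vCPU → host 1 (remaining 13 vCPU)
2 vCPU → host 1 (remaining 11 vCPU)
12 vCPU → host 2 (remaining 4 vCPU)
10 vCPU → host 1 (remaining 1 vCPU)
1 vCPU → host 1 (remaining 0 vCPU)
12 vCPU → host 3 (remaining 4 vCPU)
2 vCPU → host 2 (remaining 2 vCPU)
9 vCPU → host 4 (remaining 7 vCPU)
10 vCPU → host 5 (remaining 6 vCPU)
1 vCPU → host 2 (remaining 1 vCPU)
3 vCPU → host 3 (remaining 1 vCPU)
1 vCPU → host 2 (remaining 0 vCPU)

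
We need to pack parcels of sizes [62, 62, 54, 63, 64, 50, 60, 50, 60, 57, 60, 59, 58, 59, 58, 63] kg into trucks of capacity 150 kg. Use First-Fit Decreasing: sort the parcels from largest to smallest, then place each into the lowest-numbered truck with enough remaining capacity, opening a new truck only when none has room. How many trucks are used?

Sorted descending: 64, 63, 63, 62, 62, 60, 60, 60, 59, 59, 58, 58, 57, 54, 50, 50.
64 kg → truck 1 (remaining 86 kg)
63 kg → truck 1 (remaining 23 kg)
63 kg → truck 2 (remaining 87 kg)
62 kg → truck 2 (remaining 25 kg)
62 kg → truck 3 (remaining 88 kg)
60 kg → truck 3 (remaining 28 kg)
60 kg → truck 4 (remaining 90 kg)
60 kg → truck 4 (remaining 30 kg)
59 kg → truck 5 (remaining 91 kg)
59 kg → truck 5 (remaining 32 kg)
58 kg → truck 6 (remaining 92 kg)
58 kg → truck 6 (remaining 34 kg)
57 kg → truck 7 (remaining 93 kg)
54 kg → truck 7 (remaining 39 kg)
50 kg → truck 8 (remaining 100 kg)
50 kg → truck 8 (remaining 50 kg)
Final trucks: [64,63] [63,62] [62,60] [60,60] [59,59] [58,58] [57,54] [50,50].

8 trucks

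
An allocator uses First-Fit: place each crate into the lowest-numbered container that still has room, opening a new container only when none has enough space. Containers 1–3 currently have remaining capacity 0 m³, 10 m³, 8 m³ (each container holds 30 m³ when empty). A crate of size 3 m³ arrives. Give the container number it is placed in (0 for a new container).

2

Containers with room: container 2 (10 m³), container 3 (8 m³).
The first with room is container 2.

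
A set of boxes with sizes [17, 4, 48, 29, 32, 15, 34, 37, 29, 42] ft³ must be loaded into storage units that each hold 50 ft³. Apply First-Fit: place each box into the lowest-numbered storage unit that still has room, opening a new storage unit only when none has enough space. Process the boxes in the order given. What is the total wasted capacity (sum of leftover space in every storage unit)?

17 ft³ → storage unit 1 (remaining 33 ft³)
4 ft³ → storage unit 1 (remaining 29 ft³)
48 ft³ → storage unit 2 (remaining 2 ft³)
29 ft³ → storage unit 1 (remaining 0 ft³)
32 ft³ → storage unit 3 (remaining 18 ft³)
15 ft³ → storage unit 3 (remaining 3 ft³)
34 ft³ → storage unit 4 (remaining 16 ft³)
37 ft³ → storage unit 5 (remaining 13 ft³)
29 ft³ → storage unit 6 (remaining 21 ft³)
42 ft³ → storage unit 7 (remaining 8 ft³)
7 storage units × 50 ft³ = 350 ft³; used 287 ft³; unused 63 ft³.

63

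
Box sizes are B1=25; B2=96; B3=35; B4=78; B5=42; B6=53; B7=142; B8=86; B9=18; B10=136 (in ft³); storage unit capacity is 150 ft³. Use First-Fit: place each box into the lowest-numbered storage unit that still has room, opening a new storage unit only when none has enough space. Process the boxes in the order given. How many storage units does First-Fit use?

B1 (25 ft³) → storage unit 1 (remaining 125 ft³)
B2 (96 ft³) → storage unit 1 (remaining 29 ft³)
B3 (35 ft³) → storage unit 2 (remaining 115 ft³)
B4 (78 ft³) → storage unit 2 (remaining 37 ft³)
B5 (42 ft³) → storage unit 3 (remaining 108 ft³)
B6 (53 ft³) → storage unit 3 (remaining 55 ft³)
B7 (142 ft³) → storage unit 4 (remaining 8 ft³)
B8 (86 ft³) → storage unit 5 (remaining 64 ft³)
B9 (18 ft³) → storage unit 1 (remaining 11 ft³)
B10 (136 ft³) → storage unit 6 (remaining 14 ft³)
Final storage units: [25,96,18] [35,78] [42,53] [142] [86] [136].

6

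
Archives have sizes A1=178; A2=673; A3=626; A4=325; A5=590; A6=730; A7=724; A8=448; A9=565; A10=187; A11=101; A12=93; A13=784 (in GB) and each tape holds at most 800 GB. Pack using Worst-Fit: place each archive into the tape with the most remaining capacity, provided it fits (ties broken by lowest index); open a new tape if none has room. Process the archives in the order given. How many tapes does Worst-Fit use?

tape 1: place A1 (178 GB), 622 GB left
tape 2: place A2 (673 GB), 127 GB left
tape 3: place A3 (626 GB), 174 GB left
tape 1: place A4 (325 GB), 297 GB left
tape 4: place A5 (590 GB), 210 GB left
tape 5: place A6 (730 GB), 70 GB left
tape 6: place A7 (724 GB), 76 GB left
tape 7: place A8 (448 GB), 352 GB left
tape 8: place A9 (565 GB), 235 GB left
tape 7: place A10 (187 GB), 165 GB left
tape 1: place A11 (101 GB), 196 GB left
tape 8: place A12 (93 GB), 142 GB left
tape 9: place A13 (784 GB), 16 GB left
Final tapes: [178,325,101] [673] [626] [590] [730] [724] [448,187] [565,93] [784].

9 tapes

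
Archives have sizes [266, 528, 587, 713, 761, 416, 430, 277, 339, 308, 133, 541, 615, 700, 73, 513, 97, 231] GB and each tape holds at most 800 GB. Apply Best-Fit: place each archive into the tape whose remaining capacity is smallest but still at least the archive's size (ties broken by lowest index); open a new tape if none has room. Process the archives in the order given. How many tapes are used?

266 GB → tape 1 (remaining 534 GB)
528 GB → tape 1 (remaining 6 GB)
587 GB → tape 2 (remaining 213 GB)
713 GB → tape 3 (remaining 87 GB)
761 GB → tape 4 (remaining 39 GB)
416 GB → tape 5 (remaining 384 GB)
430 GB → tape 6 (remaining 370 GB)
277 GB → tape 6 (remaining 93 GB)
339 GB → tape 5 (remaining 45 GB)
308 GB → tape 7 (remaining 492 GB)
133 GB → tape 2 (remaining 80 GB)
541 GB → tape 8 (remaining 259 GB)
615 GB → tape 9 (remaining 185 GB)
700 GB → tape 10 (remaining 100 GB)
73 GB → tape 2 (remaining 7 GB)
513 GB → tape 11 (remaining 287 GB)
97 GB → tape 10 (remaining 3 GB)
231 GB → tape 8 (remaining 28 GB)
Final tapes: [266,528] [587,133,73] [713] [761] [416,339] [430,277] [308] [541,231] [615] [700,97] [513].

11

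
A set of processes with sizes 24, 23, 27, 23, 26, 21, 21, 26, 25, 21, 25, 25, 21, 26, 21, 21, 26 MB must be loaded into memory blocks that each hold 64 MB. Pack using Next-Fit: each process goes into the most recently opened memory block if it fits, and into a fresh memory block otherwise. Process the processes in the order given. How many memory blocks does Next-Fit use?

9

24 MB → memory block 1 (remaining 40 MB)
23 MB → memory block 1 (remaining 17 MB)
27 MB → memory block 2 (remaining 37 MB)
23 MB → memory block 2 (remaining 14 MB)
26 MB → memory block 3 (remaining 38 MB)
21 MB → memory block 3 (remaining 17 MB)
21 MB → memory block 4 (remaining 43 MB)
26 MB → memory block 4 (remaining 17 MB)
25 MB → memory block 5 (remaining 39 MB)
21 MB → memory block 5 (remaining 18 MB)
25 MB → memory block 6 (remaining 39 MB)
25 MB → memory block 6 (remaining 14 MB)
21 MB → memory block 7 (remaining 43 MB)
26 MB → memory block 7 (remaining 17 MB)
21 MB → memory block 8 (remaining 43 MB)
21 MB → memory block 8 (remaining 22 MB)
26 MB → memory block 9 (remaining 38 MB)
Final memory blocks: [24,23] [27,23] [26,21] [21,26] [25,21] [25,25] [21,26] [21,21] [26].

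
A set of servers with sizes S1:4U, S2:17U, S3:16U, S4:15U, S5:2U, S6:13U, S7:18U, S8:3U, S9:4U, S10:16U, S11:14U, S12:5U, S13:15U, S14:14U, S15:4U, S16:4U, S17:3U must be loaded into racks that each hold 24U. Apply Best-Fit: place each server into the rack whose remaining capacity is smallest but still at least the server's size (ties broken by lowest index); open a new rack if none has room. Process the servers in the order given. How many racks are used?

S1 (4U) → rack 1 (remaining 20U)
S2 (17U) → rack 1 (remaining 3U)
S3 (16U) → rack 2 (remaining 8U)
S4 (15U) → rack 3 (remaining 9U)
S5 (2U) → rack 1 (remaining 1U)
S6 (13U) → rack 4 (remaining 11U)
S7 (18U) → rack 5 (remaining 6U)
S8 (3U) → rack 5 (remaining 3U)
S9 (4U) → rack 2 (remaining 4U)
S10 (16U) → rack 6 (remaining 8U)
S11 (14U) → rack 7 (remaining 10U)
S12 (5U) → rack 6 (remaining 3U)
S13 (15U) → rack 8 (remaining 9U)
S14 (14U) → rack 9 (remaining 10U)
S15 (4U) → rack 2 (remaining 0U)
S16 (4U) → rack 3 (remaining 5U)
S17 (3U) → rack 5 (remaining 0U)
Final racks: [4,17,2] [16,4,4] [15,4] [13] [18,3,3] [16,5] [14] [15] [14].

9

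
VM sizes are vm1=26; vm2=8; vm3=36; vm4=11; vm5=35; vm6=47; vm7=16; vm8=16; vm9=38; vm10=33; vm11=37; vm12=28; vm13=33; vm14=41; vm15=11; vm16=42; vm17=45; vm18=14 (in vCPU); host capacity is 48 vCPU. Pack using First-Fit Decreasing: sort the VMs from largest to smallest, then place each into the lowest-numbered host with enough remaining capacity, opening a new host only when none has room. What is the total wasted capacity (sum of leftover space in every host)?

Sorted descending: 47, 45, 42, 41, 38, 37, 36, 35, 33, 33, 28, 26, 16, 16, 14, 11, 11, 8.
Put 47 vCPU in host 1; 1 vCPU remain.
Put 45 vCPU in host 2; 3 vCPU remain.
Put 42 vCPU in host 3; 6 vCPU remain.
Put 41 vCPU in host 4; 7 vCPU remain.
Put 38 vCPU in host 5; 10 vCPU remain.
Put 37 vCPU in host 6; 11 vCPU remain.
Put 36 vCPU in host 7; 12 vCPU remain.
Put 35 vCPU in host 8; 13 vCPU remain.
Put 33 vCPU in host 9; 15 vCPU remain.
Put 33 vCPU in host 10; 15 vCPU remain.
Put 28 vCPU in host 11; 20 vCPU remain.
Put 26 vCPU in host 12; 22 vCPU remain.
Put 16 vCPU in host 11; 4 vCPU remain.
Put 16 vCPU in host 12; 6 vCPU remain.
Put 14 vCPU in host 9; 1 vCPU remain.
Put 11 vCPU in host 6; 0 vCPU remain.
Put 11 vCPU in host 7; 1 vCPU remain.
Put 8 vCPU in host 5; 2 vCPU remain.
12 hosts × 48 vCPU = 576 vCPU; used 517 vCPU; unused 59 vCPU.

59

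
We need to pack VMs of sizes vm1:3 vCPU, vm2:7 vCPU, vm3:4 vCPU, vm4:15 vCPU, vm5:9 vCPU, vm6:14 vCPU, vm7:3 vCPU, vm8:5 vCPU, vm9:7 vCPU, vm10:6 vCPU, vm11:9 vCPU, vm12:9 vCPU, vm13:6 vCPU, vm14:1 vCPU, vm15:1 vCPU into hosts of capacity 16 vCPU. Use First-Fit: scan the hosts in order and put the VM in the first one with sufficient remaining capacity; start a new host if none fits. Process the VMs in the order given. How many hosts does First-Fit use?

7

host 1: place vm1 (3 vCPU), 13 vCPU left
host 1: place vm2 (7 vCPU), 6 vCPU left
host 1: place vm3 (4 vCPU), 2 vCPU left
host 2: place vm4 (15 vCPU), 1 vCPU left
host 3: place vm5 (9 vCPU), 7 vCPU left
host 4: place vm6 (14 vCPU), 2 vCPU left
host 3: place vm7 (3 vCPU), 4 vCPU left
host 5: place vm8 (5 vCPU), 11 vCPU left
host 5: place vm9 (7 vCPU), 4 vCPU left
host 6: place vm10 (6 vCPU), 10 vCPU left
host 6: place vm11 (9 vCPU), 1 vCPU left
host 7: place vm12 (9 vCPU), 7 vCPU left
host 7: place vm13 (6 vCPU), 1 vCPU left
host 1: place vm14 (1 vCPU), 1 vCPU left
host 1: place vm15 (1 vCPU), 0 vCPU left
Final hosts: [3,7,4,1,1] [15] [9,3] [14] [5,7] [6,9] [9,6].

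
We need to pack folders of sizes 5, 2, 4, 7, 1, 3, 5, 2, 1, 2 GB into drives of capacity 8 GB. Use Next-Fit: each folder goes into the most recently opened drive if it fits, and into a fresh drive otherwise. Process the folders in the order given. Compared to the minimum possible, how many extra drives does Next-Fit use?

Next-Fit: [5,2] [4] [7,1] [3,5] [2,1,2] → 5 drives.
Total size 32 GB; any packing needs at least ⌈32/8⌉ = 4 drives.
An optimal packing achieves that bound: [7,1] [5,3] [5,2,1] [4,2,2] → 4 drives.
Excess: 5 − 4 = 1.

1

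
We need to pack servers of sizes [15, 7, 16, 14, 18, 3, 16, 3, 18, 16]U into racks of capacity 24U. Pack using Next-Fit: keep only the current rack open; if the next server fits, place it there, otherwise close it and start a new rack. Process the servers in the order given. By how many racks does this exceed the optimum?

Next-Fit: [15,7] [16] [14] [18,3] [16,3] [18] [16] → 7 racks.
7 servers exceed 12U (half the capacity), and no two of those can share a rack, so at least 7 racks are needed.
So 7 is already optimal.

0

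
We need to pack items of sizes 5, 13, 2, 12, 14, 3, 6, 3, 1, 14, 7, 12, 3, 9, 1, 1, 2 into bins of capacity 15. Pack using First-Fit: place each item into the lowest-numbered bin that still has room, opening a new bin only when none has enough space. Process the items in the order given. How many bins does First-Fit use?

Put 5 in bin 1; 10 remain.
Put 13 in bin 2; 2 remain.
Put 2 in bin 1; 8 remain.
Put 12 in bin 3; 3 remain.
Put 14 in bin 4; 1 remain.
Put 3 in bin 1; 5 remain.
Put 6 in bin 5; 9 remain.
Put 3 in bin 1; 2 remain.
Put 1 in bin 1; 1 remain.
Put 14 in bin 6; 1 remain.
Put 7 in bin 5; 2 remain.
Put 12 in bin 7; 3 remain.
Put 3 in bin 3; 0 remain.
Put 9 in bin 8; 6 remain.
Put 1 in bin 1; 0 remain.
Put 1 in bin 2; 1 remain.
Put 2 in bin 5; 0 remain.

8 bins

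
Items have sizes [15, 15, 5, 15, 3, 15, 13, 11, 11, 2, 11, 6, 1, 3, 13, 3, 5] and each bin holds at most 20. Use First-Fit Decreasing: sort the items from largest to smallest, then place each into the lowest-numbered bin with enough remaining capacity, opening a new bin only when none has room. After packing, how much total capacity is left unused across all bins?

Sorted descending: 15, 15, 15, 15, 13, 13, 11, 11, 11, 6, 5, 5, 3, 3, 3, 2, 1.
15 → bin 1 (remaining 5)
15 → bin 2 (remaining 5)
15 → bin 3 (remaining 5)
15 → bin 4 (remaining 5)
13 → bin 5 (remaining 7)
13 → bin 6 (remaining 7)
11 → bin 7 (remaining 9)
11 → bin 8 (remaining 9)
11 → bin 9 (remaining 9)
6 → bin 5 (remaining 1)
5 → bin 1 (remaining 0)
5 → bin 2 (remaining 0)
3 → bin 3 (remaining 2)
3 → bin 4 (remaining 2)
3 → bin 6 (remaining 4)
2 → bin 3 (remaining 0)
1 → bin 4 (remaining 1)
9 bins × 20 = 180; used 147; unused 33.

33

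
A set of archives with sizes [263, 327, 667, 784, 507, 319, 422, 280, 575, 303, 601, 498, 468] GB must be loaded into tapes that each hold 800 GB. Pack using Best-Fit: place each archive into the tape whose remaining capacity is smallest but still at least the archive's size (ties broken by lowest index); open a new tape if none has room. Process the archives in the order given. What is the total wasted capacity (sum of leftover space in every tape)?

tape 1: place 263 GB, 537 GB left
tape 1: place 327 GB, 210 GB left
tape 2: place 667 GB, 133 GB left
tape 3: place 784 GB, 16 GB left
tape 4: place 507 GB, 293 GB left
tape 5: place 319 GB, 481 GB left
tape 5: place 422 GB, 59 GB left
tape 4: place 280 GB, 13 GB left
tape 6: place 575 GB, 225 GB left
tape 7: place 303 GB, 497 GB left
tape 8: place 601 GB, 199 GB left
tape 9: place 498 GB, 302 GB left
tape 7: place 468 GB, 29 GB left
9 tapes × 800 GB = 7200 GB; used 6014 GB; unused 1186 GB.

1186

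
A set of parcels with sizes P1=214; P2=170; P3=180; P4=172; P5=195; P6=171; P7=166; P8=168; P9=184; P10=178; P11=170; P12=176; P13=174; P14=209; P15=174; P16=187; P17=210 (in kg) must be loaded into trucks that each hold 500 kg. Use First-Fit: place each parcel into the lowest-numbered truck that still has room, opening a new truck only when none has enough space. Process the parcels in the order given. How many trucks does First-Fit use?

9

Put P1 (214 kg) in truck 1; 286 kg remain.
Put P2 (170 kg) in truck 1; 116 kg remain.
Put P3 (180 kg) in truck 2; 320 kg remain.
Put P4 (172 kg) in truck 2; 148 kg remain.
Put P5 (195 kg) in truck 3; 305 kg remain.
Put P6 (171 kg) in truck 3; 134 kg remain.
Put P7 (166 kg) in truck 4; 334 kg remain.
Put P8 (168 kg) in truck 4; 166 kg remain.
Put P9 (184 kg) in truck 5; 316 kg remain.
Put P10 (178 kg) in truck 5; 138 kg remain.
Put P11 (170 kg) in truck 6; 330 kg remain.
Put P12 (176 kg) in truck 6; 154 kg remain.
Put P13 (174 kg) in truck 7; 326 kg remain.
Put P14 (209 kg) in truck 7; 117 kg remain.
Put P15 (174 kg) in truck 8; 326 kg remain.
Put P16 (187 kg) in truck 8; 139 kg remain.
Put P17 (210 kg) in truck 9; 290 kg remain.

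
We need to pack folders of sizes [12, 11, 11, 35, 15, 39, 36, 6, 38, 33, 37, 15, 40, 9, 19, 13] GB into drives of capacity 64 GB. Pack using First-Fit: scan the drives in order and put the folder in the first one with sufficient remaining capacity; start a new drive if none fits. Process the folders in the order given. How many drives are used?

drive 1: place 12 GB, 52 GB left
drive 1: place 11 GB, 41 GB left
drive 1: place 11 GB, 30 GB left
drive 2: place 35 GB, 29 GB left
drive 1: place 15 GB, 15 GB left
drive 3: place 39 GB, 25 GB left
drive 4: place 36 GB, 28 GB left
drive 1: place 6 GB, 9 GB left
drive 5: place 38 GB, 26 GB left
drive 6: place 33 GB, 31 GB left
drive 7: place 37 GB, 27 GB left
drive 2: place 15 GB, 14 GB left
drive 8: place 40 GB, 24 GB left
drive 1: place 9 GB, 0 GB left
drive 3: place 19 GB, 6 GB left
drive 2: place 13 GB, 1 GB left

8 drives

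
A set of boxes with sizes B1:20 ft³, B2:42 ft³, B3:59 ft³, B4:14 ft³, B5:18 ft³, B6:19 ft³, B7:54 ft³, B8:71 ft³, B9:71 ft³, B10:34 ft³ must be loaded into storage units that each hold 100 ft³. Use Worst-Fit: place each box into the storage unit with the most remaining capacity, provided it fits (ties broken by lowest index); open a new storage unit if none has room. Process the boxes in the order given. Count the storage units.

storage unit 1: place B1 (20 ft³), 80 ft³ left
storage unit 1: place B2 (42 ft³), 38 ft³ left
storage unit 2: place B3 (59 ft³), 41 ft³ left
storage unit 2: place B4 (14 ft³), 27 ft³ left
storage unit 1: place B5 (18 ft³), 20 ft³ left
storage unit 2: place B6 (19 ft³), 8 ft³ left
storage unit 3: place B7 (54 ft³), 46 ft³ left
storage unit 4: place B8 (71 ft³), 29 ft³ left
storage unit 5: place B9 (71 ft³), 29 ft³ left
storage unit 3: place B10 (34 ft³), 12 ft³ left
Final storage units: [20,42,18] [59,14,19] [54,34] [71] [71].

5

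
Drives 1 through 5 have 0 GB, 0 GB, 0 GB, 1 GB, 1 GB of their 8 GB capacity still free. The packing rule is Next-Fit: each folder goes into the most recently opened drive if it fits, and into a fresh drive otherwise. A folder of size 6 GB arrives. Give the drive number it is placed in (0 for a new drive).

0

Next-Fit only looks at drive 5, which has 1 GB free.
6 GB does not fit, so a new drive is opened.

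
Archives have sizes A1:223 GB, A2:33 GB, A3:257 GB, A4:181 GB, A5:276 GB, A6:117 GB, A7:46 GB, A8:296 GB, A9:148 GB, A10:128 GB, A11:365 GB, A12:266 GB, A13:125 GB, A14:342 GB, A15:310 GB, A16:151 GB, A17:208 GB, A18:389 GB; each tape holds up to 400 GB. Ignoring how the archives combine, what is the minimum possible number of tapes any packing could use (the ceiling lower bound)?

Total size = 223 + 33 + 257 + 181 + 276 + 117 + 46 + 296 + 148 + 128 + 365 + 266 + 125 + 342 + 310 + 151 + 208 + 389 = 3861 GB.
⌈3861 / 400⌉ = 10.

10 tapes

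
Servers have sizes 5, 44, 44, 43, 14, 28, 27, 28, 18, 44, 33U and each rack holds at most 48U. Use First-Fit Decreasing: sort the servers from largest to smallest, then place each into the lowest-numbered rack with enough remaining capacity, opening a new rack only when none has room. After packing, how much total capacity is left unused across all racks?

56

Sorted descending: 44, 44, 44, 43, 33, 28, 28, 27, 18, 14, 5.
Put 44U in rack 1; 4U remain.
Put 44U in rack 2; 4U remain.
Put 44U in rack 3; 4U remain.
Put 43U in rack 4; 5U remain.
Put 33U in rack 5; 15U remain.
Put 28U in rack 6; 20U remain.
Put 28U in rack 7; 20U remain.
Put 27U in rack 8; 21U remain.
Put 18U in rack 6; 2U remain.
Put 14U in rack 5; 1U remain.
Put 5U in rack 4; 0U remain.
8 racks × 48U = 384U; used 328U; unused 56U.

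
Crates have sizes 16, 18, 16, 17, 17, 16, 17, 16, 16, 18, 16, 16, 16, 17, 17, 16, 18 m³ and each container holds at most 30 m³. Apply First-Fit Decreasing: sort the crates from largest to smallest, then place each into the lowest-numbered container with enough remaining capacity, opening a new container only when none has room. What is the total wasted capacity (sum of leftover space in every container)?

227

Sorted descending: 18, 18, 18, 17, 17, 17, 17, 17, 16, 16, 16, 16, 16, 16, 16, 16, 16.
container 1: place 18 m³, 12 m³ left
container 2: place 18 m³, 12 m³ left
container 3: place 18 m³, 12 m³ left
container 4: place 17 m³, 13 m³ left
container 5: place 17 m³, 13 m³ left
container 6: place 17 m³, 13 m³ left
container 7: place 17 m³, 13 m³ left
container 8: place 17 m³, 13 m³ left
container 9: place 16 m³, 14 m³ left
container 10: place 16 m³, 14 m³ left
container 11: place 16 m³, 14 m³ left
container 12: place 16 m³, 14 m³ left
container 13: place 16 m³, 14 m³ left
container 14: place 16 m³, 14 m³ left
container 15: place 16 m³, 14 m³ left
container 16: place 16 m³, 14 m³ left
container 17: place 16 m³, 14 m³ left
17 containers × 30 m³ = 510 m³; used 283 m³; unused 227 m³.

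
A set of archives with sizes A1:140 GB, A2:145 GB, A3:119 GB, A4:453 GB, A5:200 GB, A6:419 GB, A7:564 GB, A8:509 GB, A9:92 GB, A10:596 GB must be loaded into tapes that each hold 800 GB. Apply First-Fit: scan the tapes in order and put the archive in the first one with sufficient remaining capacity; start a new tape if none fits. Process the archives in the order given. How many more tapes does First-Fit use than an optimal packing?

First-Fit: [140,145,119,200,92] [453] [419] [564] [509] [596] → 6 tapes.
Total size 3237 GB; any packing needs at least ⌈3237/800⌉ = 5 tapes.
An optimal packing achieves that bound: [596,200] [564,145] [509,140,119] [453,92] [419] → 5 tapes.
Excess: 6 − 5 = 1.

1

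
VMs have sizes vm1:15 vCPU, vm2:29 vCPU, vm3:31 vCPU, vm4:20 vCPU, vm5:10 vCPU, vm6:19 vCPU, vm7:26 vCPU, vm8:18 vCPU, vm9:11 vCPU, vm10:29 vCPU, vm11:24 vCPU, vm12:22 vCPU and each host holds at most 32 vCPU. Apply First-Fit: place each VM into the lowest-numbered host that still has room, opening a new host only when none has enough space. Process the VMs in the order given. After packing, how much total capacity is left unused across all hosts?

66

Put vm1 (15 vCPU) in host 1; 17 vCPU remain.
Put vm2 (29 vCPU) in host 2; 3 vCPU remain.
Put vm3 (31 vCPU) in host 3; 1 vCPU remain.
Put vm4 (20 vCPU) in host 4; 12 vCPU remain.
Put vm5 (10 vCPU) in host 1; 7 vCPU remain.
Put vm6 (19 vCPU) in host 5; 13 vCPU remain.
Put vm7 (26 vCPU) in host 6; 6 vCPU remain.
Put vm8 (18 vCPU) in host 7; 14 vCPU remain.
Put vm9 (11 vCPU) in host 4; 1 vCPU remain.
Put vm10 (29 vCPU) in host 8; 3 vCPU remain.
Put vm11 (24 vCPU) in host 9; 8 vCPU remain.
Put vm12 (22 vCPU) in host 10; 10 vCPU remain.
10 hosts × 32 vCPU = 320 vCPU; used 254 vCPU; unused 66 vCPU.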